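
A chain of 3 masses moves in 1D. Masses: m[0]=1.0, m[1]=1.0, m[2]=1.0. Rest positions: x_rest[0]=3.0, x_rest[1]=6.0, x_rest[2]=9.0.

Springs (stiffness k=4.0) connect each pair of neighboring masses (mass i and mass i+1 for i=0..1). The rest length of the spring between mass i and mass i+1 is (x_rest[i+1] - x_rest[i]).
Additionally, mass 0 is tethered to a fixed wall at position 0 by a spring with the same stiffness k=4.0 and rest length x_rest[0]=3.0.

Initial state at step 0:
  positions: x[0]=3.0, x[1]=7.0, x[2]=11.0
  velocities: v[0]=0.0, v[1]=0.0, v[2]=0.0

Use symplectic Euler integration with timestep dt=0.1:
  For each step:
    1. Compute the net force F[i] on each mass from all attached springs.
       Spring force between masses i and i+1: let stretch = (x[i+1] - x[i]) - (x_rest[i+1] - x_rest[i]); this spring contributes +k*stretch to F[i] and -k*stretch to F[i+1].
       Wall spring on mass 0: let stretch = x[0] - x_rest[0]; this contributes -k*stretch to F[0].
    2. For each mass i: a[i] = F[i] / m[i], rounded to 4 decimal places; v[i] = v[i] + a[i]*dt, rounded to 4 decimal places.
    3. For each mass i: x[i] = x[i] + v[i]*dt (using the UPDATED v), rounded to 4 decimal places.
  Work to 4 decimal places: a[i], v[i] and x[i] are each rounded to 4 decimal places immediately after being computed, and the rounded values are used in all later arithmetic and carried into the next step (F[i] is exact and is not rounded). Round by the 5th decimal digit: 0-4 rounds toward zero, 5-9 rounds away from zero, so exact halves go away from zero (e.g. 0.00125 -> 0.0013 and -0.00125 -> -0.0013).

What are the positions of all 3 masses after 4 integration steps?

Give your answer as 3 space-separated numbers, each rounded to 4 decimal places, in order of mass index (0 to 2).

Step 0: x=[3.0000 7.0000 11.0000] v=[0.0000 0.0000 0.0000]
Step 1: x=[3.0400 7.0000 10.9600] v=[0.4000 0.0000 -0.4000]
Step 2: x=[3.1168 7.0000 10.8816] v=[0.7680 0.0000 -0.7840]
Step 3: x=[3.2243 6.9999 10.7679] v=[1.0746 -0.0006 -1.1366]
Step 4: x=[3.3538 6.9995 10.6235] v=[1.2951 -0.0036 -1.4438]

Answer: 3.3538 6.9995 10.6235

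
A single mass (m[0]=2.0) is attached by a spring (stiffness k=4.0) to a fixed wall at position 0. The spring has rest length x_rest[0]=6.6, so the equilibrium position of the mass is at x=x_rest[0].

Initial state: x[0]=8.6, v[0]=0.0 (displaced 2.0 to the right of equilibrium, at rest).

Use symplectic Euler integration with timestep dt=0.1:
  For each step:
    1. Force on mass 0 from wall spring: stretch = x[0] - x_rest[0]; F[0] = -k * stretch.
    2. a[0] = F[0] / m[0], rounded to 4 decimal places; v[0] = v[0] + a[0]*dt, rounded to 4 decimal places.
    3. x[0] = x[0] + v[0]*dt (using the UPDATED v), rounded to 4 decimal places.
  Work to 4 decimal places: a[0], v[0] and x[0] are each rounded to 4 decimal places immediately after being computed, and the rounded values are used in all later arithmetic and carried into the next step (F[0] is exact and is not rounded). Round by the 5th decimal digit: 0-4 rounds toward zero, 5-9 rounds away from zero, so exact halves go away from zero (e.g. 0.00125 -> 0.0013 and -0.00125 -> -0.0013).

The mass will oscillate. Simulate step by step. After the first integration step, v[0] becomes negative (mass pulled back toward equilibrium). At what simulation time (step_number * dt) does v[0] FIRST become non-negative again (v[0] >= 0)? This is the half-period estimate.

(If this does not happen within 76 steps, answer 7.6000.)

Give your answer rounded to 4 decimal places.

Step 0: x=[8.6000] v=[0.0000]
Step 1: x=[8.5600] v=[-0.4000]
Step 2: x=[8.4808] v=[-0.7920]
Step 3: x=[8.3640] v=[-1.1682]
Step 4: x=[8.2119] v=[-1.5210]
Step 5: x=[8.0276] v=[-1.8434]
Step 6: x=[7.8147] v=[-2.1289]
Step 7: x=[7.5775] v=[-2.3718]
Step 8: x=[7.3208] v=[-2.5673]
Step 9: x=[7.0497] v=[-2.7115]
Step 10: x=[6.7696] v=[-2.8014]
Step 11: x=[6.4861] v=[-2.8353]
Step 12: x=[6.2049] v=[-2.8125]
Step 13: x=[5.9316] v=[-2.7335]
Step 14: x=[5.6716] v=[-2.5998]
Step 15: x=[5.4302] v=[-2.4141]
Step 16: x=[5.2122] v=[-2.1801]
Step 17: x=[5.0220] v=[-1.9025]
Step 18: x=[4.8633] v=[-1.5869]
Step 19: x=[4.7393] v=[-1.2396]
Step 20: x=[4.6526] v=[-0.8675]
Step 21: x=[4.6048] v=[-0.4780]
Step 22: x=[4.5969] v=[-0.0790]
Step 23: x=[4.6291] v=[0.3216]
First v>=0 after going negative at step 23, time=2.3000

Answer: 2.3000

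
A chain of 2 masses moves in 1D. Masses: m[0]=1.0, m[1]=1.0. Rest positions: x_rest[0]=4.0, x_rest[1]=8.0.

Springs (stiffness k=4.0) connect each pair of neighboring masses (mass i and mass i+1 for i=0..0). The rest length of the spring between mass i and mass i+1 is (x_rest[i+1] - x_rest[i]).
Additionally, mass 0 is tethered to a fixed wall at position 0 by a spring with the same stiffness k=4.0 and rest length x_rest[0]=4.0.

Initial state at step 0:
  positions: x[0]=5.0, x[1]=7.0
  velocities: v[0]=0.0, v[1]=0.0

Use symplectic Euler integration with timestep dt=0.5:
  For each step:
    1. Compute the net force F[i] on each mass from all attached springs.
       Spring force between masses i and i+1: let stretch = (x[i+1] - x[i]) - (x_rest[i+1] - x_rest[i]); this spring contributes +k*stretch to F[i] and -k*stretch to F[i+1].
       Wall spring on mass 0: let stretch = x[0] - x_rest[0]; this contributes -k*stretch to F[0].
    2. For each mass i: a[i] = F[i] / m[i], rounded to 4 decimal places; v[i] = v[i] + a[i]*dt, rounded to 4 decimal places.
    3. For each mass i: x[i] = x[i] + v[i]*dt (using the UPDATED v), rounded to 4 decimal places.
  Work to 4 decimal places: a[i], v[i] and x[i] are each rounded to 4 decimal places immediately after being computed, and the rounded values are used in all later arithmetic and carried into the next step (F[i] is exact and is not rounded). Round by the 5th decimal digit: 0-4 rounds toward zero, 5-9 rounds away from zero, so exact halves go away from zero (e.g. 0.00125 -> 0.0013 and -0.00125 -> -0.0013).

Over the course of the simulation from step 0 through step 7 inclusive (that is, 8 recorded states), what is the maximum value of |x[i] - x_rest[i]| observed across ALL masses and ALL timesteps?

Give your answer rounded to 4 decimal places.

Step 0: x=[5.0000 7.0000] v=[0.0000 0.0000]
Step 1: x=[2.0000 9.0000] v=[-6.0000 4.0000]
Step 2: x=[4.0000 8.0000] v=[4.0000 -2.0000]
Step 3: x=[6.0000 7.0000] v=[4.0000 -2.0000]
Step 4: x=[3.0000 9.0000] v=[-6.0000 4.0000]
Step 5: x=[3.0000 9.0000] v=[0.0000 0.0000]
Step 6: x=[6.0000 7.0000] v=[6.0000 -4.0000]
Step 7: x=[4.0000 8.0000] v=[-4.0000 2.0000]
Max displacement = 2.0000

Answer: 2.0000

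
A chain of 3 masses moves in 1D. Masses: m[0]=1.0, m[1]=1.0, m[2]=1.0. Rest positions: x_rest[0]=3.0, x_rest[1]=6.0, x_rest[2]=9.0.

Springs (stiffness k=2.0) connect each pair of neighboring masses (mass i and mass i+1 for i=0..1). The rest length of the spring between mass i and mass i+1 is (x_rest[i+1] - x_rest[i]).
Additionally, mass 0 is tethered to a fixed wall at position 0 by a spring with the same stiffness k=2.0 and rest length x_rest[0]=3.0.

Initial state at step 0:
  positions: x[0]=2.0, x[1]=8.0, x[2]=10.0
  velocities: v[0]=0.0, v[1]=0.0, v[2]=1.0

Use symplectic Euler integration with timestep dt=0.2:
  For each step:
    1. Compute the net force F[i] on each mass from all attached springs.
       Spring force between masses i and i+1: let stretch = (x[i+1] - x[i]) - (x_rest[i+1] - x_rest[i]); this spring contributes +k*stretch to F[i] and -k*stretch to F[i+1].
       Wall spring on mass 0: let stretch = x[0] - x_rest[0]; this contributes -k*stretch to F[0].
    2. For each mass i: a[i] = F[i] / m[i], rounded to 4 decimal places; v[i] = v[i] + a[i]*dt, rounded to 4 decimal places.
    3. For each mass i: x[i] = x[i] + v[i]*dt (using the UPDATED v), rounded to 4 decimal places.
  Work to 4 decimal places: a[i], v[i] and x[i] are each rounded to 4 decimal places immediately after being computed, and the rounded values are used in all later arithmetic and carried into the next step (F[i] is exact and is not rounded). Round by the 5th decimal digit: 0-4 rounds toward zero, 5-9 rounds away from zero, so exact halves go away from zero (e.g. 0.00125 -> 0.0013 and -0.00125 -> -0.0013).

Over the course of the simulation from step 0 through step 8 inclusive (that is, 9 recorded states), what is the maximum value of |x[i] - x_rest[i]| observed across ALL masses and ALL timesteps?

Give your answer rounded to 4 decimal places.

Step 0: x=[2.0000 8.0000 10.0000] v=[0.0000 0.0000 1.0000]
Step 1: x=[2.3200 7.6800 10.2800] v=[1.6000 -1.6000 1.4000]
Step 2: x=[2.8832 7.1392 10.5920] v=[2.8160 -2.7040 1.5600]
Step 3: x=[3.5562 6.5341 10.8678] v=[3.3651 -3.0253 1.3789]
Step 4: x=[4.1830 6.0375 11.0369] v=[3.1338 -2.4830 0.8454]
Step 5: x=[4.6235 5.7925 11.0460] v=[2.2024 -1.2250 0.0456]
Step 6: x=[4.7876 5.8743 10.8748] v=[0.8206 0.4088 -0.8558]
Step 7: x=[4.6556 6.2692 10.5436] v=[-0.6598 1.9743 -1.6560]
Step 8: x=[4.2803 6.8769 10.1104] v=[-1.8766 3.0386 -2.1658]
Max displacement = 2.0460

Answer: 2.0460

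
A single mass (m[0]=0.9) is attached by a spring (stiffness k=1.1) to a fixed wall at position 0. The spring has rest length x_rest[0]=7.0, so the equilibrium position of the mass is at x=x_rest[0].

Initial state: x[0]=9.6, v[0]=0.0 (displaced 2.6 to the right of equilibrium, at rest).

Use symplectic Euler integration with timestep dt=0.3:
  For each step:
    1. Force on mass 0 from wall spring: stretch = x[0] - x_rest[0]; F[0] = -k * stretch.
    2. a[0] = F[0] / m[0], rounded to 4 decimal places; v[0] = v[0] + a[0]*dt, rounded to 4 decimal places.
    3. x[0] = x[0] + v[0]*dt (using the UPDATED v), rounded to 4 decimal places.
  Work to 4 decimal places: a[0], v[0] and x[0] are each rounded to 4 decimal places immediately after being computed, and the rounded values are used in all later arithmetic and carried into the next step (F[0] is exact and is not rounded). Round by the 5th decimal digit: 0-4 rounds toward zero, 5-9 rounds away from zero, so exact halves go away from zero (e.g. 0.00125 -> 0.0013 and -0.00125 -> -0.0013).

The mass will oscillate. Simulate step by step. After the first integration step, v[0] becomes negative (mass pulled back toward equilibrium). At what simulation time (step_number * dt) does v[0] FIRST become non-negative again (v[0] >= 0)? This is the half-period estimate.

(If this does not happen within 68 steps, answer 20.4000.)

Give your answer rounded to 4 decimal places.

Step 0: x=[9.6000] v=[0.0000]
Step 1: x=[9.3140] v=[-0.9533]
Step 2: x=[8.7735] v=[-1.8018]
Step 3: x=[8.0379] v=[-2.4521]
Step 4: x=[7.1881] v=[-2.8327]
Step 5: x=[6.3176] v=[-2.9017]
Step 6: x=[5.5222] v=[-2.6515]
Step 7: x=[4.8893] v=[-2.1096]
Step 8: x=[4.4886] v=[-1.3357]
Step 9: x=[4.3641] v=[-0.4149]
Step 10: x=[4.5296] v=[0.5516]
First v>=0 after going negative at step 10, time=3.0000

Answer: 3.0000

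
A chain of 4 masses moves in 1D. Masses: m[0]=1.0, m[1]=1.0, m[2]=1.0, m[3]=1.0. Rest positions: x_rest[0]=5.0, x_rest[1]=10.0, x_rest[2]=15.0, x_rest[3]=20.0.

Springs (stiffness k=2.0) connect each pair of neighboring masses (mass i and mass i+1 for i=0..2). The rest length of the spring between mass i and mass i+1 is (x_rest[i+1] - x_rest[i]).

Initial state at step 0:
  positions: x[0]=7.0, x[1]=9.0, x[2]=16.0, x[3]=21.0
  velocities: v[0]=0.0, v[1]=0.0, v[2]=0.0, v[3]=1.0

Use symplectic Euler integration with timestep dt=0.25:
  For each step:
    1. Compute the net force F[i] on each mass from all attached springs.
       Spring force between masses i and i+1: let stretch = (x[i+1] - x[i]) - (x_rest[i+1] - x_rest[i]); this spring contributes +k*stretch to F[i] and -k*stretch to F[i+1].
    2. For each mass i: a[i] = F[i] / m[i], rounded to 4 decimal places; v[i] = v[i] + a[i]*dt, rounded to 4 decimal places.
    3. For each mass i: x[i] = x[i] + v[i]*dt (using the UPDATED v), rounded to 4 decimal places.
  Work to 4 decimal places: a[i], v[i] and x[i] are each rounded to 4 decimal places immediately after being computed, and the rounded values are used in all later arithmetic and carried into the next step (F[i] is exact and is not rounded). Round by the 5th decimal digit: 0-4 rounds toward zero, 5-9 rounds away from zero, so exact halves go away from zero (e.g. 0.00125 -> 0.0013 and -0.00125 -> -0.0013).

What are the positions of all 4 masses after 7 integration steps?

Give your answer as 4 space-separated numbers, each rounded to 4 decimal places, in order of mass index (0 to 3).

Answer: 5.2646 11.3134 17.3959 20.7763

Derivation:
Step 0: x=[7.0000 9.0000 16.0000 21.0000] v=[0.0000 0.0000 0.0000 1.0000]
Step 1: x=[6.6250 9.6250 15.7500 21.2500] v=[-1.5000 2.5000 -1.0000 1.0000]
Step 2: x=[6.0000 10.6406 15.4219 21.4375] v=[-2.5000 4.0625 -1.3125 0.7500]
Step 3: x=[5.3301 11.6738 15.2481 21.4981] v=[-2.6797 4.1329 -0.6954 0.2422]
Step 4: x=[4.8281 12.3609 15.4087 21.4024] v=[-2.0079 2.7482 0.6425 -0.3828]
Step 5: x=[4.6427 12.4873 15.9376 21.1825] v=[-0.7415 0.5057 2.1155 -0.8797]
Step 6: x=[4.8129 12.0644 16.6908 20.9320] v=[0.6808 -1.6915 3.0128 -1.0022]
Step 7: x=[5.2646 11.3134 17.3959 20.7763] v=[1.8066 -3.0041 2.8202 -0.6228]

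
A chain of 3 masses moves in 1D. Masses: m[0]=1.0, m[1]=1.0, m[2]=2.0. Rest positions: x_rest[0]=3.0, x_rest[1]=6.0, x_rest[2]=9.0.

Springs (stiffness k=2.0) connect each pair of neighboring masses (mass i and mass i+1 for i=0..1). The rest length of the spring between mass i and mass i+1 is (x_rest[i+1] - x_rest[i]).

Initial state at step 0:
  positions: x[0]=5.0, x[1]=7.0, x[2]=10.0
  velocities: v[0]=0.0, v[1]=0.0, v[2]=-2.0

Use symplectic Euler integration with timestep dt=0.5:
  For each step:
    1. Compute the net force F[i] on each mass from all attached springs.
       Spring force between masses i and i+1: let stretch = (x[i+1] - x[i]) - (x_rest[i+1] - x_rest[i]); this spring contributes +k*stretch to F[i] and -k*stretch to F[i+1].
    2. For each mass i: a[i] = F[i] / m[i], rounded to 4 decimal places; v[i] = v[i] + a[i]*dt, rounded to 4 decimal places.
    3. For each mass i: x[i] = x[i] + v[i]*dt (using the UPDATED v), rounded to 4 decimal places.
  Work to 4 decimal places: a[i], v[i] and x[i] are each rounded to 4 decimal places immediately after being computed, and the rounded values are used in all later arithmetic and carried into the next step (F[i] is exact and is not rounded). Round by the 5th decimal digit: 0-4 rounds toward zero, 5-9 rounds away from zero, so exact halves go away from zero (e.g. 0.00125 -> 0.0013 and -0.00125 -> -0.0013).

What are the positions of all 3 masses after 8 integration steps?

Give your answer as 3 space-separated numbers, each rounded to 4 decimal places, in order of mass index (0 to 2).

Step 0: x=[5.0000 7.0000 10.0000] v=[0.0000 0.0000 -2.0000]
Step 1: x=[4.5000 7.5000 9.0000] v=[-1.0000 1.0000 -2.0000]
Step 2: x=[4.0000 7.2500 8.3750] v=[-1.0000 -0.5000 -1.2500]
Step 3: x=[3.6250 5.9375 8.2188] v=[-0.7500 -2.6250 -0.3125]
Step 4: x=[2.9063 4.6094 8.2423] v=[-1.4375 -2.6562 0.0469]
Step 5: x=[1.5391 4.2462 8.1075] v=[-2.7344 -0.7264 -0.2696]
Step 6: x=[0.0255 4.4601 7.7574] v=[-3.0273 0.4278 -0.7003]
Step 7: x=[-0.7709 4.1054 7.3329] v=[-1.5927 -0.7095 -0.8490]
Step 8: x=[-0.6291 2.9263 6.8515] v=[0.2836 -2.3583 -0.9628]

Answer: -0.6291 2.9263 6.8515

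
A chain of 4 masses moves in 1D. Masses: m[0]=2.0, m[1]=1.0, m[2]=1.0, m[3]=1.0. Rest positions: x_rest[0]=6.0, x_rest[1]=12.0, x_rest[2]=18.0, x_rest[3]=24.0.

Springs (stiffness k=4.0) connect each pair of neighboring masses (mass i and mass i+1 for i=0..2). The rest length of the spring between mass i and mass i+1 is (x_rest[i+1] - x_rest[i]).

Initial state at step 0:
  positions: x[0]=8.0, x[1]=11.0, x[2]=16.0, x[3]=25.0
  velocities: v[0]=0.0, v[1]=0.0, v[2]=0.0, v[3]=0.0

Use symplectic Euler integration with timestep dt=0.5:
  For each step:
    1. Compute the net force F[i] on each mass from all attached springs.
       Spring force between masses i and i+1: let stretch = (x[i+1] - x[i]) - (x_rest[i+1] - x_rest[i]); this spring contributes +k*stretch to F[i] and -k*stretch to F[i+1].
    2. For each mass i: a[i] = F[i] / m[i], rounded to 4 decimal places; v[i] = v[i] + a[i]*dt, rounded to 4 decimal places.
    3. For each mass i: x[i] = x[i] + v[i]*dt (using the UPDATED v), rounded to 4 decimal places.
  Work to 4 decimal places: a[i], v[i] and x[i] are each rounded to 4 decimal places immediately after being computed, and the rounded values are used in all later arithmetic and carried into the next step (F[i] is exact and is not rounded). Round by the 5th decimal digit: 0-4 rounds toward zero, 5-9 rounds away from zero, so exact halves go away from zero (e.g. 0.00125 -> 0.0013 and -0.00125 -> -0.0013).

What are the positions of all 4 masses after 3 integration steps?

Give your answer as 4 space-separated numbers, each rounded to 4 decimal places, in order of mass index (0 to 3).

Step 0: x=[8.0000 11.0000 16.0000 25.0000] v=[0.0000 0.0000 0.0000 0.0000]
Step 1: x=[6.5000 13.0000 20.0000 22.0000] v=[-3.0000 4.0000 8.0000 -6.0000]
Step 2: x=[5.2500 15.5000 19.0000 23.0000] v=[-2.5000 5.0000 -2.0000 2.0000]
Step 3: x=[6.1250 11.2500 18.5000 26.0000] v=[1.7500 -8.5000 -1.0000 6.0000]

Answer: 6.1250 11.2500 18.5000 26.0000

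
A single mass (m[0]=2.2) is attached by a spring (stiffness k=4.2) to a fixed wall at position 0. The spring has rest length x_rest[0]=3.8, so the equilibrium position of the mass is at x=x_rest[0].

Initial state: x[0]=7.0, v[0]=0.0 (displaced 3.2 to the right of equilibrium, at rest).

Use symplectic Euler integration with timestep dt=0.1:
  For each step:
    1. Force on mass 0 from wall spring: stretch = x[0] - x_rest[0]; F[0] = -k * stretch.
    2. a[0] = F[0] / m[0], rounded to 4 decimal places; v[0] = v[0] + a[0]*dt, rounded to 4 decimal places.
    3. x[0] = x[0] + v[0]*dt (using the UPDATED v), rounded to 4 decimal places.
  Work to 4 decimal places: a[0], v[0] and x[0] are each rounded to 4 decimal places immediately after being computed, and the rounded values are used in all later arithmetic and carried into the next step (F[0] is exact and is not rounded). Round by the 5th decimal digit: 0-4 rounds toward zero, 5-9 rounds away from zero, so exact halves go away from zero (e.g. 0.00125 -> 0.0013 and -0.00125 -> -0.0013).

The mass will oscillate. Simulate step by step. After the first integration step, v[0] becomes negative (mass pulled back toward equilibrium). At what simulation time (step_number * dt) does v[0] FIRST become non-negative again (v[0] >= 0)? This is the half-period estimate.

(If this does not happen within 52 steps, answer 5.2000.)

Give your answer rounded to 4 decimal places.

Step 0: x=[7.0000] v=[0.0000]
Step 1: x=[6.9389] v=[-0.6109]
Step 2: x=[6.8179] v=[-1.2101]
Step 3: x=[6.6393] v=[-1.7862]
Step 4: x=[6.4065] v=[-2.3283]
Step 5: x=[6.1239] v=[-2.8259]
Step 6: x=[5.7969] v=[-3.2696]
Step 7: x=[5.4318] v=[-3.6508]
Step 8: x=[5.0356] v=[-3.9623]
Step 9: x=[4.6158] v=[-4.1982]
Step 10: x=[4.1804] v=[-4.3539]
Step 11: x=[3.7378] v=[-4.4265]
Step 12: x=[3.2963] v=[-4.4146]
Step 13: x=[2.8645] v=[-4.3184]
Step 14: x=[2.4505] v=[-4.1398]
Step 15: x=[2.0623] v=[-3.8822]
Step 16: x=[1.7073] v=[-3.5505]
Step 17: x=[1.3922] v=[-3.1510]
Step 18: x=[1.1231] v=[-2.6913]
Step 19: x=[0.9051] v=[-2.1803]
Step 20: x=[0.7423] v=[-1.6276]
Step 21: x=[0.6379] v=[-1.0439]
Step 22: x=[0.5939] v=[-0.4402]
Step 23: x=[0.6111] v=[0.1719]
First v>=0 after going negative at step 23, time=2.3000

Answer: 2.3000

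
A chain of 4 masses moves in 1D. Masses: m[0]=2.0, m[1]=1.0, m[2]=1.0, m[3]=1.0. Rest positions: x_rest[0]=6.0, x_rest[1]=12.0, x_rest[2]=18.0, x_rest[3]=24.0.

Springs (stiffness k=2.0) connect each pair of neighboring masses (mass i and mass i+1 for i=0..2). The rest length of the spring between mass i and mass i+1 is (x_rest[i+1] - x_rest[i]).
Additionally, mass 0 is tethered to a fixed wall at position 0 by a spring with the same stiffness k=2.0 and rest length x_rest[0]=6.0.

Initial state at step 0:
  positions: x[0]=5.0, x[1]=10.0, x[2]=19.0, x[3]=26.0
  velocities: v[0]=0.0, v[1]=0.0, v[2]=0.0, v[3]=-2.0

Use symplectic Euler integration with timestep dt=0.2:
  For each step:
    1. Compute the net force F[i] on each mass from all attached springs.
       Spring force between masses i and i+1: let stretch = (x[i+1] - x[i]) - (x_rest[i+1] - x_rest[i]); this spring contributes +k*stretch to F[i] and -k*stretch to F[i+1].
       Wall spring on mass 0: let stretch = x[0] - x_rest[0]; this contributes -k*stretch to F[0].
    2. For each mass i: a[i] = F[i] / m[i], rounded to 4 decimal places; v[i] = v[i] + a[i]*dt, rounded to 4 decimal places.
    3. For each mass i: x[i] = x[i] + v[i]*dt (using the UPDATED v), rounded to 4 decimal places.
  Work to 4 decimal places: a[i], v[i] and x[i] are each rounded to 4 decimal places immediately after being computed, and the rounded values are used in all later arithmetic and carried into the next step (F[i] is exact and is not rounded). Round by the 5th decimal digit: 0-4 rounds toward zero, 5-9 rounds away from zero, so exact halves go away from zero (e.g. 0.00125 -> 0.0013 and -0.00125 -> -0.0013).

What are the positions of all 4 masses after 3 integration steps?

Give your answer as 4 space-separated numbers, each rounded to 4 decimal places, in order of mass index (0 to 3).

Step 0: x=[5.0000 10.0000 19.0000 26.0000] v=[0.0000 0.0000 0.0000 -2.0000]
Step 1: x=[5.0000 10.3200 18.8400 25.5200] v=[0.0000 1.6000 -0.8000 -2.4000]
Step 2: x=[5.0128 10.8960 18.5328 24.9856] v=[0.0640 2.8800 -1.5360 -2.6720]
Step 3: x=[5.0604 11.6123 18.1309 24.4150] v=[0.2381 3.5814 -2.0096 -2.8531]

Answer: 5.0604 11.6123 18.1309 24.4150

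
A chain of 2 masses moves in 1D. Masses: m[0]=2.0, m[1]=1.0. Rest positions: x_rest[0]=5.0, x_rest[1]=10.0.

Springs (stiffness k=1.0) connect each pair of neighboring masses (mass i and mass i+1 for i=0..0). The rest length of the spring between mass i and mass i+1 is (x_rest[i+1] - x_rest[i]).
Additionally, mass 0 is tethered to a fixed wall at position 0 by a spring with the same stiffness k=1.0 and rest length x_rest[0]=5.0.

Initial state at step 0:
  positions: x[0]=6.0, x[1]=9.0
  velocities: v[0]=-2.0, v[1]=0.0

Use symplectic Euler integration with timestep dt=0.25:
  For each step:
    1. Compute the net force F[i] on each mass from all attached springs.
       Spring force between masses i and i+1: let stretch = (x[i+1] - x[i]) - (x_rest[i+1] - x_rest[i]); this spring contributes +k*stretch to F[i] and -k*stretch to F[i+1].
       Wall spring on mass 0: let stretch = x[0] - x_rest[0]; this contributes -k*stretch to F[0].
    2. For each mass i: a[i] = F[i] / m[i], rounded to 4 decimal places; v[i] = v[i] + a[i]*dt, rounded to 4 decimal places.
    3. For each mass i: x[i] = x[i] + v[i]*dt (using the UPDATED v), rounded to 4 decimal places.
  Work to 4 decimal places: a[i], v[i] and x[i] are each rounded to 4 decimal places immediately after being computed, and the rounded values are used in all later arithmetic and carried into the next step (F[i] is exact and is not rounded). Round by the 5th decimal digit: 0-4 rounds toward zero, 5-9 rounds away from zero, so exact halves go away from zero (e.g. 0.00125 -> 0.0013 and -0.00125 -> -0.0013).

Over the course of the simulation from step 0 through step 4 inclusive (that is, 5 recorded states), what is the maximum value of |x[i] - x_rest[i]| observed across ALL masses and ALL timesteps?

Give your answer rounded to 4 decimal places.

Answer: 1.5029

Derivation:
Step 0: x=[6.0000 9.0000] v=[-2.0000 0.0000]
Step 1: x=[5.4063 9.1250] v=[-2.3750 0.5000]
Step 2: x=[4.7598 9.3301] v=[-2.5860 0.8203]
Step 3: x=[4.1074 9.5620] v=[-2.6097 0.9277]
Step 4: x=[3.4971 9.7655] v=[-2.4413 0.8141]
Max displacement = 1.5029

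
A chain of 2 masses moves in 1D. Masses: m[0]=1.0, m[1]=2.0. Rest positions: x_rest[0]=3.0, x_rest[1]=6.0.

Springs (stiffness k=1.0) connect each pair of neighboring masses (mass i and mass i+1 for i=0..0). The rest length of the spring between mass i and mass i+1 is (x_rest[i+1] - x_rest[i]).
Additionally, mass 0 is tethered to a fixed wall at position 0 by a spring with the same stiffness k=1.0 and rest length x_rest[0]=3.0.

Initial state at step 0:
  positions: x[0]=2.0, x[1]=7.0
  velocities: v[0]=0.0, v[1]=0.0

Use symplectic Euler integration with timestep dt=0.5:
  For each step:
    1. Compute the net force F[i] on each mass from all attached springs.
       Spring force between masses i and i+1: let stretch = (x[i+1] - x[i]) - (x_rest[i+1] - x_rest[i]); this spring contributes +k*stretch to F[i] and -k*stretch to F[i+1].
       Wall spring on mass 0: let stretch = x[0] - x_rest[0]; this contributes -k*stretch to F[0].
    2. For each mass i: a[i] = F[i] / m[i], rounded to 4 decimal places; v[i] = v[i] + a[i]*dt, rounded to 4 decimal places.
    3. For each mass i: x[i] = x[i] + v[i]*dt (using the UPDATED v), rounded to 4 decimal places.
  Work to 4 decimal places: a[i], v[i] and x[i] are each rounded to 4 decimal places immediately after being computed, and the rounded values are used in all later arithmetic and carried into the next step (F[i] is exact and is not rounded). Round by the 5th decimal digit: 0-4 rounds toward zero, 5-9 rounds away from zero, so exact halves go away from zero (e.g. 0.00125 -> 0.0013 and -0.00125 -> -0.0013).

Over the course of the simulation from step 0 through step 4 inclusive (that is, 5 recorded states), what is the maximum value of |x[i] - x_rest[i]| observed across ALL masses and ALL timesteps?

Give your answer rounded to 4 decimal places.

Answer: 1.5625

Derivation:
Step 0: x=[2.0000 7.0000] v=[0.0000 0.0000]
Step 1: x=[2.7500 6.7500] v=[1.5000 -0.5000]
Step 2: x=[3.8125 6.3750] v=[2.1250 -0.7500]
Step 3: x=[4.5625 6.0547] v=[1.5000 -0.6406]
Step 4: x=[4.5449 5.9229] v=[-0.0352 -0.2637]
Max displacement = 1.5625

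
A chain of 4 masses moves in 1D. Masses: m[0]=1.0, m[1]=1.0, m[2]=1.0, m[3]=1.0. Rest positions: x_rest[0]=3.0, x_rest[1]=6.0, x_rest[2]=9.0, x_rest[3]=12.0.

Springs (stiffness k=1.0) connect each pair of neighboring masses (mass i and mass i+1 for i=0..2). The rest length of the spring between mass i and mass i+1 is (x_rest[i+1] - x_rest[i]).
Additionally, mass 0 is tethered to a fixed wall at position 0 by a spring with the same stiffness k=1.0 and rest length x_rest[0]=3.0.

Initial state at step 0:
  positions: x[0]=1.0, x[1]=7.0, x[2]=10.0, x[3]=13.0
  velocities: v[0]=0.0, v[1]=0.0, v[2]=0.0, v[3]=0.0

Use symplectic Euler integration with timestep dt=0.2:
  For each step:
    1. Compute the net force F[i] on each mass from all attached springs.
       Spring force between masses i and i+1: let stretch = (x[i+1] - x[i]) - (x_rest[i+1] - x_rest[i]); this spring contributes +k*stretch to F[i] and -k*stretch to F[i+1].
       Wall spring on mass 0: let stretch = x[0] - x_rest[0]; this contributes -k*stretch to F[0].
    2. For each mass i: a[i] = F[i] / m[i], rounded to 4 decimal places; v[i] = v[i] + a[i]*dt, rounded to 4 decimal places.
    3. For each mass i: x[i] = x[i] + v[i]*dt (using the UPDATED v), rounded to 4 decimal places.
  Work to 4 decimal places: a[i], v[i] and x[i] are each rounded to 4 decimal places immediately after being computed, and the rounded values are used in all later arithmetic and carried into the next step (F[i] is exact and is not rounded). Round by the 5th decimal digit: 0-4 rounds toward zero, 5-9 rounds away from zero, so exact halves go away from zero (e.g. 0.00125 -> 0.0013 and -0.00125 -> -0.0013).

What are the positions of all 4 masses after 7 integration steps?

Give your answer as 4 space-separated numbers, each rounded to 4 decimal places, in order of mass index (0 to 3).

Answer: 4.4315 5.3988 9.5939 12.9675

Derivation:
Step 0: x=[1.0000 7.0000 10.0000 13.0000] v=[0.0000 0.0000 0.0000 0.0000]
Step 1: x=[1.2000 6.8800 10.0000 13.0000] v=[1.0000 -0.6000 0.0000 0.0000]
Step 2: x=[1.5792 6.6576 9.9952 13.0000] v=[1.8960 -1.1120 -0.0240 0.0000]
Step 3: x=[2.0984 6.3656 9.9771 12.9998] v=[2.5958 -1.4602 -0.0906 -0.0010]
Step 4: x=[2.7043 6.0473 9.9354 12.9987] v=[3.0296 -1.5913 -0.2084 -0.0055]
Step 5: x=[3.3358 5.7508 9.8607 12.9951] v=[3.1573 -1.4823 -0.3734 -0.0182]
Step 6: x=[3.9304 5.5221 9.7470 12.9861] v=[2.9731 -1.1433 -0.5685 -0.0451]
Step 7: x=[4.4315 5.3988 9.5939 12.9675] v=[2.5054 -0.6167 -0.7657 -0.0929]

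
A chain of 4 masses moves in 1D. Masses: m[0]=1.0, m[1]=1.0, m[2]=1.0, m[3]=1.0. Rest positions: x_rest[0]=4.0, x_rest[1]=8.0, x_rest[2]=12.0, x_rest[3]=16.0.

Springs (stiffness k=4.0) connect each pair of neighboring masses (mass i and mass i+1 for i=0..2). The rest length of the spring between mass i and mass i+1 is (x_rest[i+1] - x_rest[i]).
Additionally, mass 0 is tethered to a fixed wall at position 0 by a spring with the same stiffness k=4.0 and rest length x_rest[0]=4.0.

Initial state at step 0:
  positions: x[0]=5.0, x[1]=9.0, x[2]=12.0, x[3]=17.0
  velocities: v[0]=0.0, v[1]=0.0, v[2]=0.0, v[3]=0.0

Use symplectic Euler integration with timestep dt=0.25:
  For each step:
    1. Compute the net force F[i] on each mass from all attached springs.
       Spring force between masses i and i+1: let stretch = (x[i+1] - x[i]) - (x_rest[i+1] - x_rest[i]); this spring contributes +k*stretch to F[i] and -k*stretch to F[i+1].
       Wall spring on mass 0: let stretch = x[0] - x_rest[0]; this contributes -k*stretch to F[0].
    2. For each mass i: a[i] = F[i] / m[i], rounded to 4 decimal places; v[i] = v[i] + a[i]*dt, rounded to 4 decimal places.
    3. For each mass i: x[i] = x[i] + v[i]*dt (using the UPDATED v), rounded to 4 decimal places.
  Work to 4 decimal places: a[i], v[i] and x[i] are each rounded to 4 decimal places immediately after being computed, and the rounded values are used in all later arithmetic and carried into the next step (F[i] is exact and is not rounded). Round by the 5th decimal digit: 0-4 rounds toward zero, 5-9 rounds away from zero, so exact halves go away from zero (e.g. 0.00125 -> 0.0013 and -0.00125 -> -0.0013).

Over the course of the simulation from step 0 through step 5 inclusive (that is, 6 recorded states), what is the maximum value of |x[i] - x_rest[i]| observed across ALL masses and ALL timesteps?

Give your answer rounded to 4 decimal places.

Answer: 1.4063

Derivation:
Step 0: x=[5.0000 9.0000 12.0000 17.0000] v=[0.0000 0.0000 0.0000 0.0000]
Step 1: x=[4.7500 8.7500 12.5000 16.7500] v=[-1.0000 -1.0000 2.0000 -1.0000]
Step 2: x=[4.3125 8.4375 13.1250 16.4375] v=[-1.7500 -1.2500 2.5000 -1.2500]
Step 3: x=[3.8281 8.2656 13.4063 16.2969] v=[-1.9375 -0.6875 1.1250 -0.5625]
Step 4: x=[3.4961 8.2695 13.1250 16.4336] v=[-1.3281 0.0157 -1.1251 0.5469]
Step 5: x=[3.4834 8.2940 12.4570 16.7432] v=[-0.0508 0.0978 -2.6720 1.2383]
Max displacement = 1.4063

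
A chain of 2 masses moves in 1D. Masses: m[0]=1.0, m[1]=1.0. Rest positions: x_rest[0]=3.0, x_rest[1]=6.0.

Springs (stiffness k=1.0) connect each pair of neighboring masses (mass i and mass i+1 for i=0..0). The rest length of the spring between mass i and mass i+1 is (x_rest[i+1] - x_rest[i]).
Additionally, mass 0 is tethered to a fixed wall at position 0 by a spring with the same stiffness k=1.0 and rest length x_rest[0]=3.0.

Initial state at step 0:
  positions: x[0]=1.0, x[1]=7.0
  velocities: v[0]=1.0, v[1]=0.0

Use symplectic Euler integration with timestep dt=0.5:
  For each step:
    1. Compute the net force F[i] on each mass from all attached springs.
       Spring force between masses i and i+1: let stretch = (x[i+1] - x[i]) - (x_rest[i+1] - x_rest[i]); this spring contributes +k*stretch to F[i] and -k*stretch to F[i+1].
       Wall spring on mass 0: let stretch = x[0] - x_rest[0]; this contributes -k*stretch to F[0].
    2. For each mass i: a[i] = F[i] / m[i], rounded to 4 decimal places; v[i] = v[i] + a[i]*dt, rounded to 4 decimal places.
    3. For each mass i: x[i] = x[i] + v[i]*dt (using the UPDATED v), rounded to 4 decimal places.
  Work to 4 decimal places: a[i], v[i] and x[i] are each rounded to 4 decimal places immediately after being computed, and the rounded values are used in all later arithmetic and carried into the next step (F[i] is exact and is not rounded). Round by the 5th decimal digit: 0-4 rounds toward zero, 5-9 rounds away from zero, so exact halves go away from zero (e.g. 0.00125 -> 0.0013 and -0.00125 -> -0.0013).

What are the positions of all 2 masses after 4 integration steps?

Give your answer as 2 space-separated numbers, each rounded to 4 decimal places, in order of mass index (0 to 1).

Answer: 5.0195 5.6680

Derivation:
Step 0: x=[1.0000 7.0000] v=[1.0000 0.0000]
Step 1: x=[2.7500 6.2500] v=[3.5000 -1.5000]
Step 2: x=[4.6875 5.3750] v=[3.8750 -1.7500]
Step 3: x=[5.6250 5.0781] v=[1.8750 -0.5938]
Step 4: x=[5.0195 5.6680] v=[-1.2110 1.1797]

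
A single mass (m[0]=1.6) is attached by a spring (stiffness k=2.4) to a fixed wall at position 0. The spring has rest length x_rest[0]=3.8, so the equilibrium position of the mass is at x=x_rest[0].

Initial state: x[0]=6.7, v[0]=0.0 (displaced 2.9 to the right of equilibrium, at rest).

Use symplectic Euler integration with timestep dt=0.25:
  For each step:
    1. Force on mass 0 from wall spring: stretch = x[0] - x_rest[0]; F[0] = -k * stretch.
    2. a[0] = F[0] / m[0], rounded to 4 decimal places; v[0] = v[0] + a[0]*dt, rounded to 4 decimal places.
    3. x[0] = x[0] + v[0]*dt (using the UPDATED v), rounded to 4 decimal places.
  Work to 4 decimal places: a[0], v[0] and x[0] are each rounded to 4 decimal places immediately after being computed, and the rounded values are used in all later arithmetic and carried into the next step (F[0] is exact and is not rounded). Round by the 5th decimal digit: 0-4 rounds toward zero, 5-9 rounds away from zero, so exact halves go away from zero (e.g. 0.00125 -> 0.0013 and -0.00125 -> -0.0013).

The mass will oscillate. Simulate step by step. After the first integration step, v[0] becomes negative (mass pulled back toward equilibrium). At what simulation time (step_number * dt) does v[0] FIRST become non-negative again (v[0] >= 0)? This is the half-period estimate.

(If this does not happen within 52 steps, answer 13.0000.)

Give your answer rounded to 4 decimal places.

Step 0: x=[6.7000] v=[0.0000]
Step 1: x=[6.4281] v=[-1.0875]
Step 2: x=[5.9098] v=[-2.0731]
Step 3: x=[5.1937] v=[-2.8643]
Step 4: x=[4.3470] v=[-3.3870]
Step 5: x=[3.4490] v=[-3.5921]
Step 6: x=[2.5839] v=[-3.4605]
Step 7: x=[1.8328] v=[-3.0045]
Step 8: x=[1.2661] v=[-2.2668]
Step 9: x=[0.9370] v=[-1.3166]
Step 10: x=[0.8763] v=[-0.2430]
Step 11: x=[1.0897] v=[0.8534]
First v>=0 after going negative at step 11, time=2.7500

Answer: 2.7500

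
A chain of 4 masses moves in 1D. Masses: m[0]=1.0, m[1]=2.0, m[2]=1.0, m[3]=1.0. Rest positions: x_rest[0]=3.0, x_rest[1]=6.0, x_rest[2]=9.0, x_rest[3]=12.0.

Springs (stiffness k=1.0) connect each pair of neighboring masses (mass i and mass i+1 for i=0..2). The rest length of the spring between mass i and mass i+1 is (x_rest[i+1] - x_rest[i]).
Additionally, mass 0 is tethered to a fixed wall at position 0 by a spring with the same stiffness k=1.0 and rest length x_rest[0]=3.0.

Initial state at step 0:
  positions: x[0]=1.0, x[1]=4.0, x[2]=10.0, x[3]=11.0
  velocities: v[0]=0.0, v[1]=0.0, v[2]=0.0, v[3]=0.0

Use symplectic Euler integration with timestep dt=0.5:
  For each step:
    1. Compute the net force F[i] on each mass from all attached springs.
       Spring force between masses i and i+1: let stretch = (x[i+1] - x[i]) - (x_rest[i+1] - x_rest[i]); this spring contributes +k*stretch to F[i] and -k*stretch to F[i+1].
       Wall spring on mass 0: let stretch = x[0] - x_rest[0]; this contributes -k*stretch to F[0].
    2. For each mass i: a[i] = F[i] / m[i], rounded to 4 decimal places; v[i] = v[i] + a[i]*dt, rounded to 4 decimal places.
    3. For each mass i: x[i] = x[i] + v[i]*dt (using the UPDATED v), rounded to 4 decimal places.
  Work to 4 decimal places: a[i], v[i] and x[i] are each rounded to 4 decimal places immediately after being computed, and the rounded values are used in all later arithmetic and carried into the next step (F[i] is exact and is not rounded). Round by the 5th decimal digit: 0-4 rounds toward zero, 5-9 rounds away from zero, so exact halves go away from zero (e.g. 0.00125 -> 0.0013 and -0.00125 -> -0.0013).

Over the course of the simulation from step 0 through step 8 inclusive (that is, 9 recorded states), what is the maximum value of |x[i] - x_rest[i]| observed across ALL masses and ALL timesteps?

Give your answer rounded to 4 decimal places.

Answer: 2.9257

Derivation:
Step 0: x=[1.0000 4.0000 10.0000 11.0000] v=[0.0000 0.0000 0.0000 0.0000]
Step 1: x=[1.5000 4.3750 8.7500 11.5000] v=[1.0000 0.7500 -2.5000 1.0000]
Step 2: x=[2.3438 4.9375 7.0938 12.0625] v=[1.6875 1.1250 -3.3125 1.1250]
Step 3: x=[3.2501 5.4454 6.1407 12.1329] v=[1.8125 1.0157 -1.9063 0.1407]
Step 4: x=[3.8927 5.7658 6.5118 11.4552] v=[1.2851 0.6407 0.7422 -1.3554]
Step 5: x=[4.0304 5.9453 7.9323 10.2917] v=[0.2753 0.3589 2.8409 -2.3271]
Step 6: x=[3.6392 6.1338 9.4459 9.2883] v=[-0.7825 0.3770 3.0271 -2.0068]
Step 7: x=[2.9618 6.4245 10.0921 9.0743] v=[-1.3548 0.5814 1.2923 -0.4280]
Step 8: x=[2.4096 6.7409 9.5669 9.8648] v=[-1.1044 0.6327 -1.0504 1.5809]
Max displacement = 2.9257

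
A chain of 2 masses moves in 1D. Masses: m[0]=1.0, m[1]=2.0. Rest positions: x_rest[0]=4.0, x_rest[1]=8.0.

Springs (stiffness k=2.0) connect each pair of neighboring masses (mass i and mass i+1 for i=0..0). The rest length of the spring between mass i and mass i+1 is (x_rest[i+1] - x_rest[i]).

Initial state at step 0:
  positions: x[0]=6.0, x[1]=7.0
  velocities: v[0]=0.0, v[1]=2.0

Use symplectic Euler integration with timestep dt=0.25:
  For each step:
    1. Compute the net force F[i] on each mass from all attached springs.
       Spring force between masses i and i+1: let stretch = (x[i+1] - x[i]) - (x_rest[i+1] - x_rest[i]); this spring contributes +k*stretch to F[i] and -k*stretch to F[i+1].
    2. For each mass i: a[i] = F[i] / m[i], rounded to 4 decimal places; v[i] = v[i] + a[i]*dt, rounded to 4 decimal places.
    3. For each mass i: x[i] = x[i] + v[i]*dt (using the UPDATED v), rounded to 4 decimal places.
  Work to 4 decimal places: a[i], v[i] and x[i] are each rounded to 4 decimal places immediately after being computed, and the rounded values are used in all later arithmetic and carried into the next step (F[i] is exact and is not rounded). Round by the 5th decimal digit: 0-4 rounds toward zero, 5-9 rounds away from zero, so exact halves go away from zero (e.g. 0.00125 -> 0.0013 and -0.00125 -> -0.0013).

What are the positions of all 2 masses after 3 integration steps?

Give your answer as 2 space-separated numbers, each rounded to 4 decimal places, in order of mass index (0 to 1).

Step 0: x=[6.0000 7.0000] v=[0.0000 2.0000]
Step 1: x=[5.6250 7.6875] v=[-1.5000 2.7500]
Step 2: x=[5.0078 8.4961] v=[-2.4688 3.2344]
Step 3: x=[4.3266 9.3367] v=[-2.7247 3.3623]

Answer: 4.3266 9.3367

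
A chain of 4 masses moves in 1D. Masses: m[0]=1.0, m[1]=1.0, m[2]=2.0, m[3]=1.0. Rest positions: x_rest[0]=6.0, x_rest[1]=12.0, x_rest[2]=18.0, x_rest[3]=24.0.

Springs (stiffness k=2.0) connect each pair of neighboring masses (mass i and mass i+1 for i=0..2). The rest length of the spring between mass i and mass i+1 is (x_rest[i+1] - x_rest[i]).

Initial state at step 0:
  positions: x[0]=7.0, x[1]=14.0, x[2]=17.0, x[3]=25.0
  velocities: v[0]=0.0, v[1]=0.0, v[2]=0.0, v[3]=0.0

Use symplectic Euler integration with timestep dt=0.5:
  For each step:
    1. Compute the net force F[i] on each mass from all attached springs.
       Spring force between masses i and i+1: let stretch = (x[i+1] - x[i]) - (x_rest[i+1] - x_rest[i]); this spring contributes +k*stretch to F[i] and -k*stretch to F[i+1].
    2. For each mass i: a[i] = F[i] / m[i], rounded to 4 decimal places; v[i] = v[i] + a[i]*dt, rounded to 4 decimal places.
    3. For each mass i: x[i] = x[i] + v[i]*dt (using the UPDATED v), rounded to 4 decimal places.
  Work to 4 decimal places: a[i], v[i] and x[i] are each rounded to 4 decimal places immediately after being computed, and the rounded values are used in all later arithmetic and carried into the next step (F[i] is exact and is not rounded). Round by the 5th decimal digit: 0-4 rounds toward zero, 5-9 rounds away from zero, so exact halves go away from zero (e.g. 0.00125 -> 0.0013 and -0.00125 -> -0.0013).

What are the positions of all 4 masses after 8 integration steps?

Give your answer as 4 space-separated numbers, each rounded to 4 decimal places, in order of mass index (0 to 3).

Answer: 6.3068 12.1111 18.5466 24.4899

Derivation:
Step 0: x=[7.0000 14.0000 17.0000 25.0000] v=[0.0000 0.0000 0.0000 0.0000]
Step 1: x=[7.5000 12.0000 18.2500 24.0000] v=[1.0000 -4.0000 2.5000 -2.0000]
Step 2: x=[7.2500 10.8750 19.3750 23.1250] v=[-0.5000 -2.2500 2.2500 -1.7500]
Step 3: x=[5.8125 12.1875 19.3125 23.3750] v=[-2.8750 2.6250 -0.1250 0.5000]
Step 4: x=[4.5625 13.8750 18.4844 24.5938] v=[-2.5000 3.3750 -1.6563 2.4375]
Step 5: x=[4.9688 13.2110 18.0313 25.7579] v=[0.8125 -1.3281 -0.9063 2.3281]
Step 6: x=[6.4962 10.8360 18.3048 26.0587] v=[3.0547 -4.7500 0.5469 0.6015]
Step 7: x=[7.1935 10.0255 18.6496 25.4825] v=[1.3945 -1.6210 0.6895 -1.1524]
Step 8: x=[6.3068 12.1111 18.5466 24.4899] v=[-1.7735 4.1711 -0.2061 -1.9853]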